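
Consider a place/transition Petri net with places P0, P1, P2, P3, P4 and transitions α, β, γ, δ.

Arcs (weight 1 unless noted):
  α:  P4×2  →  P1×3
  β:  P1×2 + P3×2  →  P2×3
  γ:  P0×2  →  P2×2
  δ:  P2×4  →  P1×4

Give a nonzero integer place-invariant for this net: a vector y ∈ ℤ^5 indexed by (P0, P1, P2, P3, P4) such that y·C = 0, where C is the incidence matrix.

y = (P0:2, P1:2, P2:2, P3:1, P4:3)

Incidence matrix C (rows=places, cols=transitions):
        α    β    γ    δ
   P0   0    0   -2    0
   P1   3   -2    0    4
   P2   0    3    2   -4
   P3   0   -2    0    0
   P4  -2    0    0    0

Candidate y = [2, 2, 2, 1, 3]; check y·C column-wise:
  col α: 2·0 + 2·3 + 2·0 + 1·0 + 3·-2 = 0
  col β: 2·0 + 2·-2 + 2·3 + 1·-2 + 3·0 = 0
  col γ: 2·-2 + 2·0 + 2·2 + 1·0 + 3·0 = 0
  col δ: 2·0 + 2·4 + 2·-4 + 1·0 + 3·0 = 0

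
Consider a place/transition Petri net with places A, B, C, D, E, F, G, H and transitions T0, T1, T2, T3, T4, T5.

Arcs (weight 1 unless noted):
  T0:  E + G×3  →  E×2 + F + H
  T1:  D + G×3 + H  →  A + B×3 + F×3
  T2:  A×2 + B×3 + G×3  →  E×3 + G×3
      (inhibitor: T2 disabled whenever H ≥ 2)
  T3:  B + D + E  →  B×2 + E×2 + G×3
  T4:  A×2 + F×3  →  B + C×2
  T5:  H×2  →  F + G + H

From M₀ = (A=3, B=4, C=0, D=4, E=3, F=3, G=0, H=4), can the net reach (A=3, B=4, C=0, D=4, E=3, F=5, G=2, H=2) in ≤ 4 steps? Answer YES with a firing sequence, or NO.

YES — reachable via ⟨T5, T5⟩ (2 firings)

step 1: fire T5:  (A=3, B=4, C=0, D=4, E=3, F=3, G=0, H=4) → (A=3, B=4, C=0, D=4, E=3, F=4, G=1, H=3)
step 2: fire T5:  (A=3, B=4, C=0, D=4, E=3, F=4, G=1, H=3) → (A=3, B=4, C=0, D=4, E=3, F=5, G=2, H=2)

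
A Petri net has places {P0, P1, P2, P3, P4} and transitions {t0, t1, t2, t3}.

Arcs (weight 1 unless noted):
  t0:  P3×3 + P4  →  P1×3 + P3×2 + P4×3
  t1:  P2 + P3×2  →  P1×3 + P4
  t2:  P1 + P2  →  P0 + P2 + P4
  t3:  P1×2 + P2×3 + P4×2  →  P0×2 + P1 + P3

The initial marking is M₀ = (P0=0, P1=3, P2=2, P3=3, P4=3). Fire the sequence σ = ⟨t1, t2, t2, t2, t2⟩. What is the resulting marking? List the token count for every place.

(P0=4, P1=2, P2=1, P3=1, P4=8)

step 1: fire t1:  (P0=0, P1=3, P2=2, P3=3, P4=3) → (P0=0, P1=6, P2=1, P3=1, P4=4)
step 2: fire t2:  (P0=0, P1=6, P2=1, P3=1, P4=4) → (P0=1, P1=5, P2=1, P3=1, P4=5)
step 3: fire t2:  (P0=1, P1=5, P2=1, P3=1, P4=5) → (P0=2, P1=4, P2=1, P3=1, P4=6)
step 4: fire t2:  (P0=2, P1=4, P2=1, P3=1, P4=6) → (P0=3, P1=3, P2=1, P3=1, P4=7)
step 5: fire t2:  (P0=3, P1=3, P2=1, P3=1, P4=7) → (P0=4, P1=2, P2=1, P3=1, P4=8)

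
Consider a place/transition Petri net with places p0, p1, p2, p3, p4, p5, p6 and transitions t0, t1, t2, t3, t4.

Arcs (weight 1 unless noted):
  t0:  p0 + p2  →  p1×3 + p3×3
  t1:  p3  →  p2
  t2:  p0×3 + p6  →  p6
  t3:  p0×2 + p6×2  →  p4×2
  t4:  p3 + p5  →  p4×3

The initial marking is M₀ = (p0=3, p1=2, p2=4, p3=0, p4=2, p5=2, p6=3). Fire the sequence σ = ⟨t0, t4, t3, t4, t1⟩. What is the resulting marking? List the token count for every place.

(p0=0, p1=5, p2=4, p3=0, p4=10, p5=0, p6=1)

step 1: fire t0:  (p0=3, p1=2, p2=4, p3=0, p4=2, p5=2, p6=3) → (p0=2, p1=5, p2=3, p3=3, p4=2, p5=2, p6=3)
step 2: fire t4:  (p0=2, p1=5, p2=3, p3=3, p4=2, p5=2, p6=3) → (p0=2, p1=5, p2=3, p3=2, p4=5, p5=1, p6=3)
step 3: fire t3:  (p0=2, p1=5, p2=3, p3=2, p4=5, p5=1, p6=3) → (p0=0, p1=5, p2=3, p3=2, p4=7, p5=1, p6=1)
step 4: fire t4:  (p0=0, p1=5, p2=3, p3=2, p4=7, p5=1, p6=1) → (p0=0, p1=5, p2=3, p3=1, p4=10, p5=0, p6=1)
step 5: fire t1:  (p0=0, p1=5, p2=3, p3=1, p4=10, p5=0, p6=1) → (p0=0, p1=5, p2=4, p3=0, p4=10, p5=0, p6=1)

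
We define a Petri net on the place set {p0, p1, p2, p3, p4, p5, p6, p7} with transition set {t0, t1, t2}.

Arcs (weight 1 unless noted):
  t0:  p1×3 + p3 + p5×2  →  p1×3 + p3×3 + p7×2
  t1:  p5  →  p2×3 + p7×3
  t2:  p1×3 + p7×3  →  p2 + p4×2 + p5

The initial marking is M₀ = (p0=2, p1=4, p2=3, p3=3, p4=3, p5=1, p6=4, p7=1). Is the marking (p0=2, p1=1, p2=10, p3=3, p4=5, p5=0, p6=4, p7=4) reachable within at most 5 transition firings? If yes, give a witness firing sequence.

YES — reachable via ⟨t1, t2, t1⟩ (3 firings)

step 1: fire t1:  (p0=2, p1=4, p2=3, p3=3, p4=3, p5=1, p6=4, p7=1) → (p0=2, p1=4, p2=6, p3=3, p4=3, p5=0, p6=4, p7=4)
step 2: fire t2:  (p0=2, p1=4, p2=6, p3=3, p4=3, p5=0, p6=4, p7=4) → (p0=2, p1=1, p2=7, p3=3, p4=5, p5=1, p6=4, p7=1)
step 3: fire t1:  (p0=2, p1=1, p2=7, p3=3, p4=5, p5=1, p6=4, p7=1) → (p0=2, p1=1, p2=10, p3=3, p4=5, p5=0, p6=4, p7=4)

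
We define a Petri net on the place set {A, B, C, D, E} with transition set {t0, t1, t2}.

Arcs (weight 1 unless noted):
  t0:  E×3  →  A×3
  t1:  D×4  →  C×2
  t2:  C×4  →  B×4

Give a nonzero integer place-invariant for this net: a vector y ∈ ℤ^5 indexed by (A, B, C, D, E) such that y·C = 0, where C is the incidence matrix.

Incidence matrix C (rows=places, cols=transitions):
       t0   t1   t2
    A   3    0    0
    B   0    0    4
    C   0    2   -4
    D   0   -4    0
    E  -3    0    0

Candidate y = [0, 2, 2, 1, 0]; check y·C column-wise:
  col t0: 0·3 + 2·0 + 2·0 + 1·0 + 0·-3 = 0
  col t1: 2·0 + 2·2 + 1·-4 = 0
  col t2: 2·4 + 2·-4 + 1·0 = 0

y = (A:0, B:2, C:2, D:1, E:0)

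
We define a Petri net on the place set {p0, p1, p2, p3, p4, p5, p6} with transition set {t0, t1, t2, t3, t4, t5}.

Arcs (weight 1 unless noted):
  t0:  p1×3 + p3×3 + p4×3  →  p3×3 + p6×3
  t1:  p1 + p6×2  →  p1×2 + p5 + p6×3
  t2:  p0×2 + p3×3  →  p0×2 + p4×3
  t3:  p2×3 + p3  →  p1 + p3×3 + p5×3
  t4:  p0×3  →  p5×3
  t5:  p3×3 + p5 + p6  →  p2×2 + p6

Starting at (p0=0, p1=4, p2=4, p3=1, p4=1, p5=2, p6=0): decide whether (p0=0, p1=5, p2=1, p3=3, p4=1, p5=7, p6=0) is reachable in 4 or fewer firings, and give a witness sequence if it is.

NO — not reachable within 4 firings

depth 0: 1 marking
depth 1: 2 markings reached so far
depth 2: 2 markings reached so far
(frontier empty at depth 2; search complete)
target is not among the 2 markings reachable within 4 steps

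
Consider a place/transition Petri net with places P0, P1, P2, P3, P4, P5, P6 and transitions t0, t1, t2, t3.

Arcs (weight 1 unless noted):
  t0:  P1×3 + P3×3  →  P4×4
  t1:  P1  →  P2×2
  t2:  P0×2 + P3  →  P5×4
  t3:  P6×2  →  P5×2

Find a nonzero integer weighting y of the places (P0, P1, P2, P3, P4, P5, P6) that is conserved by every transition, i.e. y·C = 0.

Incidence matrix C (rows=places, cols=transitions):
       t0   t1   t2   t3
   P0   0    0   -2    0
   P1  -3   -1    0    0
   P2   0    2    0    0
   P3  -3    0   -1    0
   P4   4    0    0    0
   P5   0    0    4    2
   P6   0    0    0   -2

Candidate y = [1, 2, 1, -2, 0, 0, 0]; check y·C column-wise:
  col t0: 1·0 + 2·-3 + 1·0 + -2·-3 + 0·4 = 0
  col t1: 1·0 + 2·-1 + 1·2 + -2·0 = 0
  col t2: 1·-2 + 2·0 + 1·0 + -2·-1 + 0·4 = 0
  col t3: 1·0 + 2·0 + 1·0 + -2·0 + 0·2 + 0·-2 = 0

y = (P0:1, P1:2, P2:1, P3:-2, P4:0, P5:0, P6:0)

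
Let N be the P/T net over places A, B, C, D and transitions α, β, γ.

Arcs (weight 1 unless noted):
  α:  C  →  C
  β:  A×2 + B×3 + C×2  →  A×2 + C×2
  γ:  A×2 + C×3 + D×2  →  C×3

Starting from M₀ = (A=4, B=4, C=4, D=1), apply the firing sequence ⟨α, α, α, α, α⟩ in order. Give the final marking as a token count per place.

(A=4, B=4, C=4, D=1)

step 1: fire α:  (A=4, B=4, C=4, D=1) → (A=4, B=4, C=4, D=1)
step 2: fire α:  (A=4, B=4, C=4, D=1) → (A=4, B=4, C=4, D=1)
step 3: fire α:  (A=4, B=4, C=4, D=1) → (A=4, B=4, C=4, D=1)
step 4: fire α:  (A=4, B=4, C=4, D=1) → (A=4, B=4, C=4, D=1)
step 5: fire α:  (A=4, B=4, C=4, D=1) → (A=4, B=4, C=4, D=1)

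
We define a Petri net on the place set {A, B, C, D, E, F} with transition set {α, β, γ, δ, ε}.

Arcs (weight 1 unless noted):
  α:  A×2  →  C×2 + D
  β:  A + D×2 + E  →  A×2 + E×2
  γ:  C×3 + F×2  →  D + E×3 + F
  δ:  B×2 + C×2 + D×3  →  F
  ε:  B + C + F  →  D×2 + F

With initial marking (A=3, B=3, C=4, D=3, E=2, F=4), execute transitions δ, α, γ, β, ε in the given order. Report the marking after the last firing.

step 1: fire δ:  (A=3, B=3, C=4, D=3, E=2, F=4) → (A=3, B=1, C=2, D=0, E=2, F=5)
step 2: fire α:  (A=3, B=1, C=2, D=0, E=2, F=5) → (A=1, B=1, C=4, D=1, E=2, F=5)
step 3: fire γ:  (A=1, B=1, C=4, D=1, E=2, F=5) → (A=1, B=1, C=1, D=2, E=5, F=4)
step 4: fire β:  (A=1, B=1, C=1, D=2, E=5, F=4) → (A=2, B=1, C=1, D=0, E=6, F=4)
step 5: fire ε:  (A=2, B=1, C=1, D=0, E=6, F=4) → (A=2, B=0, C=0, D=2, E=6, F=4)

(A=2, B=0, C=0, D=2, E=6, F=4)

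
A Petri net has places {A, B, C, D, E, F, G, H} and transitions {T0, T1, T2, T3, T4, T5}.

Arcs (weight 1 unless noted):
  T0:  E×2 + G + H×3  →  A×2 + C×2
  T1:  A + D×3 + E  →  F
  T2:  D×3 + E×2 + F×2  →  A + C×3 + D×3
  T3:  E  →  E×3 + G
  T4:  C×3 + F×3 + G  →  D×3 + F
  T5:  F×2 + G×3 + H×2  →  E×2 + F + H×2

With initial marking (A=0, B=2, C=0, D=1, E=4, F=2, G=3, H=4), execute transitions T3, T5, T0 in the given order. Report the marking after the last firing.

(A=2, B=2, C=2, D=1, E=6, F=1, G=0, H=1)

step 1: fire T3:  (A=0, B=2, C=0, D=1, E=4, F=2, G=3, H=4) → (A=0, B=2, C=0, D=1, E=6, F=2, G=4, H=4)
step 2: fire T5:  (A=0, B=2, C=0, D=1, E=6, F=2, G=4, H=4) → (A=0, B=2, C=0, D=1, E=8, F=1, G=1, H=4)
step 3: fire T0:  (A=0, B=2, C=0, D=1, E=8, F=1, G=1, H=4) → (A=2, B=2, C=2, D=1, E=6, F=1, G=0, H=1)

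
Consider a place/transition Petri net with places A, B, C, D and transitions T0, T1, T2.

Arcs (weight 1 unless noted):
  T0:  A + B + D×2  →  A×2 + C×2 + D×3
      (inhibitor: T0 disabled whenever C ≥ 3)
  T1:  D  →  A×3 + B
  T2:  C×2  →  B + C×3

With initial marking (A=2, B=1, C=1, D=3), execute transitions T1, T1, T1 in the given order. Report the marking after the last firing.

step 1: fire T1:  (A=2, B=1, C=1, D=3) → (A=5, B=2, C=1, D=2)
step 2: fire T1:  (A=5, B=2, C=1, D=2) → (A=8, B=3, C=1, D=1)
step 3: fire T1:  (A=8, B=3, C=1, D=1) → (A=11, B=4, C=1, D=0)

(A=11, B=4, C=1, D=0)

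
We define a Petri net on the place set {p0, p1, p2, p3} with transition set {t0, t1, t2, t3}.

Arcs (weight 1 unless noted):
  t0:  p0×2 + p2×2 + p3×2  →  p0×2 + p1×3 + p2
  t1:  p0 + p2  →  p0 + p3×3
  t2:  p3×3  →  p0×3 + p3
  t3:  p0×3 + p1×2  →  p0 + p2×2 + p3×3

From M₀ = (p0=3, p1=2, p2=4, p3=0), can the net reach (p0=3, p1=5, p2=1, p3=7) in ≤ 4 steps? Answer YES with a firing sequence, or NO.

depth 0: 1 marking
depth 1: 3 markings reached so far
depth 2: 8 markings reached so far
depth 3: 14 markings reached so far
depth 4: 24 markings reached so far
target is not among the 24 markings reachable within 4 steps

NO — not reachable within 4 firings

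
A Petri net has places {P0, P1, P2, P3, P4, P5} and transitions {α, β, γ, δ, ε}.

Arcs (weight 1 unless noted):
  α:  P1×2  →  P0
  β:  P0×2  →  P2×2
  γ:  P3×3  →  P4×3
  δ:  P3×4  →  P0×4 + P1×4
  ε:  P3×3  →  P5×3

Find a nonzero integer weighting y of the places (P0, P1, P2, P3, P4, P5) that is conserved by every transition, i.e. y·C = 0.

y = (P0:2, P1:1, P2:2, P3:3, P4:3, P5:3)

Incidence matrix C (rows=places, cols=transitions):
        α    β    γ    δ    ε
   P0   1   -2    0    4    0
   P1  -2    0    0    4    0
   P2   0    2    0    0    0
   P3   0    0   -3   -4   -3
   P4   0    0    3    0    0
   P5   0    0    0    0    3

Candidate y = [2, 1, 2, 3, 3, 3]; check y·C column-wise:
  col α: 2·1 + 1·-2 + 2·0 + 3·0 + 3·0 + 3·0 = 0
  col β: 2·-2 + 1·0 + 2·2 + 3·0 + 3·0 + 3·0 = 0
  col γ: 2·0 + 1·0 + 2·0 + 3·-3 + 3·3 + 3·0 = 0
  col δ: 2·4 + 1·4 + 2·0 + 3·-4 + 3·0 + 3·0 = 0
  col ε: 2·0 + 1·0 + 2·0 + 3·-3 + 3·0 + 3·3 = 0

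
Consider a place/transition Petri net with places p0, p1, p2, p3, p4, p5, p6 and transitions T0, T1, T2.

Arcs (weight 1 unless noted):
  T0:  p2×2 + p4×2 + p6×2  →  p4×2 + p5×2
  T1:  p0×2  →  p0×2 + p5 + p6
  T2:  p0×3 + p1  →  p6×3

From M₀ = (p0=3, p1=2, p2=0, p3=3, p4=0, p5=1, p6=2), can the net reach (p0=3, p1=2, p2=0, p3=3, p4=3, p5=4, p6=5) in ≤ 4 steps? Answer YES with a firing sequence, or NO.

NO — not reachable within 4 firings

depth 0: 1 marking
depth 1: 3 markings reached so far
depth 2: 5 markings reached so far
depth 3: 7 markings reached so far
depth 4: 9 markings reached so far
target is not among the 9 markings reachable within 4 steps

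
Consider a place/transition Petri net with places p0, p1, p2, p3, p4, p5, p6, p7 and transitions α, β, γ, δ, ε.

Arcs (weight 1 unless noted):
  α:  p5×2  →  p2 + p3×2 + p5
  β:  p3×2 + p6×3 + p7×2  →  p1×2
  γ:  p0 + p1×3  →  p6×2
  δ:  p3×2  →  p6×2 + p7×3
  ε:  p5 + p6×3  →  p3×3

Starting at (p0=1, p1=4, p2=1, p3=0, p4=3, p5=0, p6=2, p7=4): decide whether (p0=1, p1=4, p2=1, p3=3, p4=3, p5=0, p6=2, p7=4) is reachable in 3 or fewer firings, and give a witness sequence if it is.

depth 0: 1 marking
depth 1: 2 markings reached so far
depth 2: 2 markings reached so far
(frontier empty at depth 2; search complete)
target is not among the 2 markings reachable within 3 steps

NO — not reachable within 3 firings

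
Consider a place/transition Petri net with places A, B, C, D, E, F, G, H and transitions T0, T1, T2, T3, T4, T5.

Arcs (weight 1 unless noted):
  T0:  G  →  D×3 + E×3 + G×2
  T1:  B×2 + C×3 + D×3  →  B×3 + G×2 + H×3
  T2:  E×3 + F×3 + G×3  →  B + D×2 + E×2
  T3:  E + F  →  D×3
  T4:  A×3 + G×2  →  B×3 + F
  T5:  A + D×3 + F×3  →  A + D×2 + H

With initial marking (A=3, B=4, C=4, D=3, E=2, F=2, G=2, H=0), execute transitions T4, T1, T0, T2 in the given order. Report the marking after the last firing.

(A=0, B=9, C=1, D=5, E=4, F=0, G=0, H=3)

step 1: fire T4:  (A=3, B=4, C=4, D=3, E=2, F=2, G=2, H=0) → (A=0, B=7, C=4, D=3, E=2, F=3, G=0, H=0)
step 2: fire T1:  (A=0, B=7, C=4, D=3, E=2, F=3, G=0, H=0) → (A=0, B=8, C=1, D=0, E=2, F=3, G=2, H=3)
step 3: fire T0:  (A=0, B=8, C=1, D=0, E=2, F=3, G=2, H=3) → (A=0, B=8, C=1, D=3, E=5, F=3, G=3, H=3)
step 4: fire T2:  (A=0, B=8, C=1, D=3, E=5, F=3, G=3, H=3) → (A=0, B=9, C=1, D=5, E=4, F=0, G=0, H=3)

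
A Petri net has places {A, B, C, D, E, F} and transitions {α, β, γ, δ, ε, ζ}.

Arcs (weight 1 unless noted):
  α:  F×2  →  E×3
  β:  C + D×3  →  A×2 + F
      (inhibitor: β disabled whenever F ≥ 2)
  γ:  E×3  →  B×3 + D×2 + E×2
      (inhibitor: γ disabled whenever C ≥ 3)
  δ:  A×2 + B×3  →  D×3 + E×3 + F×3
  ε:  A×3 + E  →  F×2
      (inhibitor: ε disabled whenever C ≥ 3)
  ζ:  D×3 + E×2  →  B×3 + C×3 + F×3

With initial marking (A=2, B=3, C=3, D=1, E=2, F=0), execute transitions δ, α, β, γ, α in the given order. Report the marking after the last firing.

step 1: fire δ:  (A=2, B=3, C=3, D=1, E=2, F=0) → (A=0, B=0, C=3, D=4, E=5, F=3)
step 2: fire α:  (A=0, B=0, C=3, D=4, E=5, F=3) → (A=0, B=0, C=3, D=4, E=8, F=1)
step 3: fire β:  (A=0, B=0, C=3, D=4, E=8, F=1) → (A=2, B=0, C=2, D=1, E=8, F=2)
step 4: fire γ:  (A=2, B=0, C=2, D=1, E=8, F=2) → (A=2, B=3, C=2, D=3, E=7, F=2)
step 5: fire α:  (A=2, B=3, C=2, D=3, E=7, F=2) → (A=2, B=3, C=2, D=3, E=10, F=0)

(A=2, B=3, C=2, D=3, E=10, F=0)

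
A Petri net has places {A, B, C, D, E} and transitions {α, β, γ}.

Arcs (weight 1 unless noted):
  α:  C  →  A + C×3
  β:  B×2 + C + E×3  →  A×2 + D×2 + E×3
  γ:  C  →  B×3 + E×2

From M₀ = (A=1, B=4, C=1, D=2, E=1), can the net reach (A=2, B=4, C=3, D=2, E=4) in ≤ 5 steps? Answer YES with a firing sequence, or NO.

depth 0: 1 marking
depth 1: 3 markings reached so far
depth 2: 5 markings reached so far
depth 3: 9 markings reached so far
depth 4: 16 markings reached so far
depth 5: 23 markings reached so far
target is not among the 23 markings reachable within 5 steps

NO — not reachable within 5 firings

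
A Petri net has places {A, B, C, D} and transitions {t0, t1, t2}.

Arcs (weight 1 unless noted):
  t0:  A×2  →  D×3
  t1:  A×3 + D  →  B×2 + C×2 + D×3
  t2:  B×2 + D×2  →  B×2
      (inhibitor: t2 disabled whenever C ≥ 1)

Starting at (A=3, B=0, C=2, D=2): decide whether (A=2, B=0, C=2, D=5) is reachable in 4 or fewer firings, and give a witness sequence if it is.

depth 0: 1 marking
depth 1: 3 markings reached so far
depth 2: 3 markings reached so far
(frontier empty at depth 2; search complete)
target is not among the 3 markings reachable within 4 steps

NO — not reachable within 4 firings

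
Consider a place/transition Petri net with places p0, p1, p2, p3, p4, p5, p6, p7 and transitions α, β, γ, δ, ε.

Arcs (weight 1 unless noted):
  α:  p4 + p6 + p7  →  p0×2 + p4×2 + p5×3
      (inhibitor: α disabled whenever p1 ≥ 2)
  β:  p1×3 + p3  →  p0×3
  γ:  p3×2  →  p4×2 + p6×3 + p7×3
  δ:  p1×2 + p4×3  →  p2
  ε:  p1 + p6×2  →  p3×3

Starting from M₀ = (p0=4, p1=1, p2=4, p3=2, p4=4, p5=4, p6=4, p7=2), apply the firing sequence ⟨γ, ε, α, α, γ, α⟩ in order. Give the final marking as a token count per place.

(p0=10, p1=0, p2=4, p3=1, p4=11, p5=13, p6=5, p7=5)

step 1: fire γ:  (p0=4, p1=1, p2=4, p3=2, p4=4, p5=4, p6=4, p7=2) → (p0=4, p1=1, p2=4, p3=0, p4=6, p5=4, p6=7, p7=5)
step 2: fire ε:  (p0=4, p1=1, p2=4, p3=0, p4=6, p5=4, p6=7, p7=5) → (p0=4, p1=0, p2=4, p3=3, p4=6, p5=4, p6=5, p7=5)
step 3: fire α:  (p0=4, p1=0, p2=4, p3=3, p4=6, p5=4, p6=5, p7=5) → (p0=6, p1=0, p2=4, p3=3, p4=7, p5=7, p6=4, p7=4)
step 4: fire α:  (p0=6, p1=0, p2=4, p3=3, p4=7, p5=7, p6=4, p7=4) → (p0=8, p1=0, p2=4, p3=3, p4=8, p5=10, p6=3, p7=3)
step 5: fire γ:  (p0=8, p1=0, p2=4, p3=3, p4=8, p5=10, p6=3, p7=3) → (p0=8, p1=0, p2=4, p3=1, p4=10, p5=10, p6=6, p7=6)
step 6: fire α:  (p0=8, p1=0, p2=4, p3=1, p4=10, p5=10, p6=6, p7=6) → (p0=10, p1=0, p2=4, p3=1, p4=11, p5=13, p6=5, p7=5)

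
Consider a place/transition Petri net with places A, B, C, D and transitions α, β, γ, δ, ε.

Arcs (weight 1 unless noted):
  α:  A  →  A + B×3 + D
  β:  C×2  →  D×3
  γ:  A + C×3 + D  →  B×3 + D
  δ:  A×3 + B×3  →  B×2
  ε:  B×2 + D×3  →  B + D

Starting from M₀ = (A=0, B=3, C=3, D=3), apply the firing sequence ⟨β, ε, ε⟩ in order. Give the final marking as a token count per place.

(A=0, B=1, C=1, D=2)

step 1: fire β:  (A=0, B=3, C=3, D=3) → (A=0, B=3, C=1, D=6)
step 2: fire ε:  (A=0, B=3, C=1, D=6) → (A=0, B=2, C=1, D=4)
step 3: fire ε:  (A=0, B=2, C=1, D=4) → (A=0, B=1, C=1, D=2)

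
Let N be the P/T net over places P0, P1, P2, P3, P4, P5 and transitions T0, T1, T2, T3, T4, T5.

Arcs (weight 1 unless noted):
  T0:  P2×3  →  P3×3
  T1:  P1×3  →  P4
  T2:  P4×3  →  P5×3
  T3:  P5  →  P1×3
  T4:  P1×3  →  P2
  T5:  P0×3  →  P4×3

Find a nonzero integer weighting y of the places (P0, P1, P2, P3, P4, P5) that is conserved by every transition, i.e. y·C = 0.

Incidence matrix C (rows=places, cols=transitions):
       T0   T1   T2   T3   T4   T5
   P0   0    0    0    0    0   -3
   P1   0   -3    0    3   -3    0
   P2  -3    0    0    0    1    0
   P3   3    0    0    0    0    0
   P4   0    1   -3    0    0    3
   P5   0    0    3   -1    0    0

Candidate y = [3, 1, 3, 3, 3, 3]; check y·C column-wise:
  col T0: 3·0 + 1·0 + 3·-3 + 3·3 + 3·0 + 3·0 = 0
  col T1: 3·0 + 1·-3 + 3·0 + 3·0 + 3·1 + 3·0 = 0
  col T2: 3·0 + 1·0 + 3·0 + 3·0 + 3·-3 + 3·3 = 0
  col T3: 3·0 + 1·3 + 3·0 + 3·0 + 3·0 + 3·-1 = 0
  col T4: 3·0 + 1·-3 + 3·1 + 3·0 + 3·0 + 3·0 = 0
  col T5: 3·-3 + 1·0 + 3·0 + 3·0 + 3·3 + 3·0 = 0

y = (P0:3, P1:1, P2:3, P3:3, P4:3, P5:3)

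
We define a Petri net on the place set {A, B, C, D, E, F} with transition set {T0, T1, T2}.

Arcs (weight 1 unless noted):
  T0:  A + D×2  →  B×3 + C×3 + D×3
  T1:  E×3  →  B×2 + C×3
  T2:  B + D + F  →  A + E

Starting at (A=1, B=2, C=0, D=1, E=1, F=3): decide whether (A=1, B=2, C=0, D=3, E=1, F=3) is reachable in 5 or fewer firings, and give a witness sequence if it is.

NO — not reachable within 5 firings

depth 0: 1 marking
depth 1: 2 markings reached so far
depth 2: 2 markings reached so far
(frontier empty at depth 2; search complete)
target is not among the 2 markings reachable within 5 steps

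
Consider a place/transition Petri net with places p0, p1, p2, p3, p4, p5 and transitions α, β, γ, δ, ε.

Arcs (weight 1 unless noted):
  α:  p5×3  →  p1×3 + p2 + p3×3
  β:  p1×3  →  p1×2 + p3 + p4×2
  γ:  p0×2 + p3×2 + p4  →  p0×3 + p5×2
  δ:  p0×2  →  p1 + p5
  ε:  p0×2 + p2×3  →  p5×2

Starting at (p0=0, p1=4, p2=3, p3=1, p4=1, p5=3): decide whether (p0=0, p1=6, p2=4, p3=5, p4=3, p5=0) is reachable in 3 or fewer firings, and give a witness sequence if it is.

step 1: fire α:  (p0=0, p1=4, p2=3, p3=1, p4=1, p5=3) → (p0=0, p1=7, p2=4, p3=4, p4=1, p5=0)
step 2: fire β:  (p0=0, p1=7, p2=4, p3=4, p4=1, p5=0) → (p0=0, p1=6, p2=4, p3=5, p4=3, p5=0)

YES — reachable via ⟨α, β⟩ (2 firings)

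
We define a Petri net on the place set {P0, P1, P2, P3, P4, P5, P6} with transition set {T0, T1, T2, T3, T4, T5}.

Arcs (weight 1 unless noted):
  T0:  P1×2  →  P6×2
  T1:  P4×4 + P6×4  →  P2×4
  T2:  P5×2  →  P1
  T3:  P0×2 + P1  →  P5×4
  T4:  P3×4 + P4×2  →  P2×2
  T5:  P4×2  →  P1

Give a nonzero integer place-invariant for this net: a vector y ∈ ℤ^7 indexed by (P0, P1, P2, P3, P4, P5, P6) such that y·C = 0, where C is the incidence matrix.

Incidence matrix C (rows=places, cols=transitions):
       T0   T1   T2   T3   T4   T5
   P0   0    0    0   -2    0    0
   P1  -2    0    1   -1    0    1
   P2   0    4    0    0    2    0
   P3   0    0    0    0   -4    0
   P4   0   -4    0    0   -2   -2
   P5   0    0   -2    4    0    0
   P6   2   -4    0    0    0    0

Candidate y = [1, 2, 3, 1, 1, 1, 2]; check y·C column-wise:
  col T0: 1·0 + 2·-2 + 3·0 + 1·0 + 1·0 + 1·0 + 2·2 = 0
  col T1: 1·0 + 2·0 + 3·4 + 1·0 + 1·-4 + 1·0 + 2·-4 = 0
  col T2: 1·0 + 2·1 + 3·0 + 1·0 + 1·0 + 1·-2 + 2·0 = 0
  col T3: 1·-2 + 2·-1 + 3·0 + 1·0 + 1·0 + 1·4 + 2·0 = 0
  col T4: 1·0 + 2·0 + 3·2 + 1·-4 + 1·-2 + 1·0 + 2·0 = 0
  col T5: 1·0 + 2·1 + 3·0 + 1·0 + 1·-2 + 1·0 + 2·0 = 0

y = (P0:1, P1:2, P2:3, P3:1, P4:1, P5:1, P6:2)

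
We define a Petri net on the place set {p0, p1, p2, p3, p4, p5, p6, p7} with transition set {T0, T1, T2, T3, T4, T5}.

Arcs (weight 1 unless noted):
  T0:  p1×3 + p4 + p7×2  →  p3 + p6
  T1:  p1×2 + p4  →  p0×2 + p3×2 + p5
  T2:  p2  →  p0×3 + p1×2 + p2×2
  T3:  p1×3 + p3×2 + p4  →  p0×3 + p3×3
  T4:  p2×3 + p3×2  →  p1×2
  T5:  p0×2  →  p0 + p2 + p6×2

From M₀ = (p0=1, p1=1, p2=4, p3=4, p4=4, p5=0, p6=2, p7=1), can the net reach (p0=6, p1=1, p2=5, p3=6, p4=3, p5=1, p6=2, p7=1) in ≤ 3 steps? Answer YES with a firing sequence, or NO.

YES — reachable via ⟨T2, T1⟩ (2 firings)

step 1: fire T2:  (p0=1, p1=1, p2=4, p3=4, p4=4, p5=0, p6=2, p7=1) → (p0=4, p1=3, p2=5, p3=4, p4=4, p5=0, p6=2, p7=1)
step 2: fire T1:  (p0=4, p1=3, p2=5, p3=4, p4=4, p5=0, p6=2, p7=1) → (p0=6, p1=1, p2=5, p3=6, p4=3, p5=1, p6=2, p7=1)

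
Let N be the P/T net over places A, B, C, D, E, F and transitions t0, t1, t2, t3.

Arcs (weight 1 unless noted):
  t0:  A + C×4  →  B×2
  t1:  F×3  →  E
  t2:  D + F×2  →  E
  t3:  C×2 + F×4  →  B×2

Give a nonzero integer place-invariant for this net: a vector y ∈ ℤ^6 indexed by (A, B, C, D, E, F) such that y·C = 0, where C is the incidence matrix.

Incidence matrix C (rows=places, cols=transitions):
       t0   t1   t2   t3
    A  -1    0    0    0
    B   2    0    0    2
    C  -4    0    0   -2
    D   0    0   -1    0
    E   0    1    1    0
    F   0   -3   -2   -4

Candidate y = [2, -1, -1, 0, 0, 0]; check y·C column-wise:
  col t0: 2·-1 + -1·2 + -1·-4 = 0
  col t1: 2·0 + -1·0 + -1·0 + 0·1 + 0·-3 = 0
  col t2: 2·0 + -1·0 + -1·0 + 0·-1 + 0·1 + 0·-2 = 0
  col t3: 2·0 + -1·2 + -1·-2 + 0·-4 = 0

y = (A:2, B:-1, C:-1, D:0, E:0, F:0)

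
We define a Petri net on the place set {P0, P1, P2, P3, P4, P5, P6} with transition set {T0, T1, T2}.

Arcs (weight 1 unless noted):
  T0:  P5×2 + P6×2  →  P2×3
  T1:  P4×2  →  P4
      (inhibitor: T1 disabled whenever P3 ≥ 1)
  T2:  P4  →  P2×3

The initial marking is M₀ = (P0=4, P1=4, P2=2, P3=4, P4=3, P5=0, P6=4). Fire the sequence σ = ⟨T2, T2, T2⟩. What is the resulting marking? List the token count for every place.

(P0=4, P1=4, P2=11, P3=4, P4=0, P5=0, P6=4)

step 1: fire T2:  (P0=4, P1=4, P2=2, P3=4, P4=3, P5=0, P6=4) → (P0=4, P1=4, P2=5, P3=4, P4=2, P5=0, P6=4)
step 2: fire T2:  (P0=4, P1=4, P2=5, P3=4, P4=2, P5=0, P6=4) → (P0=4, P1=4, P2=8, P3=4, P4=1, P5=0, P6=4)
step 3: fire T2:  (P0=4, P1=4, P2=8, P3=4, P4=1, P5=0, P6=4) → (P0=4, P1=4, P2=11, P3=4, P4=0, P5=0, P6=4)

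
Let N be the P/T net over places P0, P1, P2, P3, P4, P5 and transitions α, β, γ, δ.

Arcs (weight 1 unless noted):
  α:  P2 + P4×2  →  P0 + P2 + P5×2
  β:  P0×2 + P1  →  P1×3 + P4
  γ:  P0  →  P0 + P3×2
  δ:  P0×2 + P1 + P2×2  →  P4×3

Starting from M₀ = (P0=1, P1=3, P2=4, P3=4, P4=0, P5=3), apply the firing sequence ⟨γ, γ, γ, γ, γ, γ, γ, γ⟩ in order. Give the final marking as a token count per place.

step 1: fire γ:  (P0=1, P1=3, P2=4, P3=4, P4=0, P5=3) → (P0=1, P1=3, P2=4, P3=6, P4=0, P5=3)
step 2: fire γ:  (P0=1, P1=3, P2=4, P3=6, P4=0, P5=3) → (P0=1, P1=3, P2=4, P3=8, P4=0, P5=3)
step 3: fire γ:  (P0=1, P1=3, P2=4, P3=8, P4=0, P5=3) → (P0=1, P1=3, P2=4, P3=10, P4=0, P5=3)
step 4: fire γ:  (P0=1, P1=3, P2=4, P3=10, P4=0, P5=3) → (P0=1, P1=3, P2=4, P3=12, P4=0, P5=3)
step 5: fire γ:  (P0=1, P1=3, P2=4, P3=12, P4=0, P5=3) → (P0=1, P1=3, P2=4, P3=14, P4=0, P5=3)
step 6: fire γ:  (P0=1, P1=3, P2=4, P3=14, P4=0, P5=3) → (P0=1, P1=3, P2=4, P3=16, P4=0, P5=3)
step 7: fire γ:  (P0=1, P1=3, P2=4, P3=16, P4=0, P5=3) → (P0=1, P1=3, P2=4, P3=18, P4=0, P5=3)
step 8: fire γ:  (P0=1, P1=3, P2=4, P3=18, P4=0, P5=3) → (P0=1, P1=3, P2=4, P3=20, P4=0, P5=3)

(P0=1, P1=3, P2=4, P3=20, P4=0, P5=3)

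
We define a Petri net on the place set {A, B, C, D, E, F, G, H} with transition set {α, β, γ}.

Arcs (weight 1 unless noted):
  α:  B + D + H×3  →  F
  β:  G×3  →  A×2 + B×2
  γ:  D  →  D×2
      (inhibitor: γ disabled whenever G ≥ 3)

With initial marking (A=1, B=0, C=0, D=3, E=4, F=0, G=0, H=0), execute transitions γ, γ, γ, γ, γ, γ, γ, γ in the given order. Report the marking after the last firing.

step 1: fire γ:  (A=1, B=0, C=0, D=3, E=4, F=0, G=0, H=0) → (A=1, B=0, C=0, D=4, E=4, F=0, G=0, H=0)
step 2: fire γ:  (A=1, B=0, C=0, D=4, E=4, F=0, G=0, H=0) → (A=1, B=0, C=0, D=5, E=4, F=0, G=0, H=0)
step 3: fire γ:  (A=1, B=0, C=0, D=5, E=4, F=0, G=0, H=0) → (A=1, B=0, C=0, D=6, E=4, F=0, G=0, H=0)
step 4: fire γ:  (A=1, B=0, C=0, D=6, E=4, F=0, G=0, H=0) → (A=1, B=0, C=0, D=7, E=4, F=0, G=0, H=0)
step 5: fire γ:  (A=1, B=0, C=0, D=7, E=4, F=0, G=0, H=0) → (A=1, B=0, C=0, D=8, E=4, F=0, G=0, H=0)
step 6: fire γ:  (A=1, B=0, C=0, D=8, E=4, F=0, G=0, H=0) → (A=1, B=0, C=0, D=9, E=4, F=0, G=0, H=0)
step 7: fire γ:  (A=1, B=0, C=0, D=9, E=4, F=0, G=0, H=0) → (A=1, B=0, C=0, D=10, E=4, F=0, G=0, H=0)
step 8: fire γ:  (A=1, B=0, C=0, D=10, E=4, F=0, G=0, H=0) → (A=1, B=0, C=0, D=11, E=4, F=0, G=0, H=0)

(A=1, B=0, C=0, D=11, E=4, F=0, G=0, H=0)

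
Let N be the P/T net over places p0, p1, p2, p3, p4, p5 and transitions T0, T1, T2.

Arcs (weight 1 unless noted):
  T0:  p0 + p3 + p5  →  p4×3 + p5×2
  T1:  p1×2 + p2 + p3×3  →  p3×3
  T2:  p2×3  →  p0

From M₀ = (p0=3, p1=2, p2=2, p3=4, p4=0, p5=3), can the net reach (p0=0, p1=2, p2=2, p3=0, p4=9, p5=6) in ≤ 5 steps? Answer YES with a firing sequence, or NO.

NO — not reachable within 5 firings

depth 0: 1 marking
depth 1: 3 markings reached so far
depth 2: 5 markings reached so far
depth 3: 7 markings reached so far
depth 4: 8 markings reached so far
depth 5: 8 markings reached so far
(frontier empty at depth 5; search complete)
target is not among the 8 markings reachable within 5 steps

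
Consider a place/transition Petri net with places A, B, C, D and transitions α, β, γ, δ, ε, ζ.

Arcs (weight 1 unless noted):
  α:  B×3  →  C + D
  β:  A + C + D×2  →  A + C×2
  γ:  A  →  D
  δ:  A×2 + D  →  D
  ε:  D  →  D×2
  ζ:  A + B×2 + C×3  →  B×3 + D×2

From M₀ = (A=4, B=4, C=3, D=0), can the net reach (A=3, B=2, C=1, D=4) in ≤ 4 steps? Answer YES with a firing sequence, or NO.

YES — reachable via ⟨ζ, α, ε⟩ (3 firings)

step 1: fire ζ:  (A=4, B=4, C=3, D=0) → (A=3, B=5, C=0, D=2)
step 2: fire α:  (A=3, B=5, C=0, D=2) → (A=3, B=2, C=1, D=3)
step 3: fire ε:  (A=3, B=2, C=1, D=3) → (A=3, B=2, C=1, D=4)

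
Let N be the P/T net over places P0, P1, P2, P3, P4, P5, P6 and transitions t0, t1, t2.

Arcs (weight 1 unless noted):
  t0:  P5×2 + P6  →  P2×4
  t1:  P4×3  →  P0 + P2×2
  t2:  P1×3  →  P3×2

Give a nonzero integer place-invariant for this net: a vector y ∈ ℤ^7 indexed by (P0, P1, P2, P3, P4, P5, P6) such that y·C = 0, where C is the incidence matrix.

y = (P0:0, P1:2, P2:0, P3:3, P4:0, P5:0, P6:0)

Incidence matrix C (rows=places, cols=transitions):
       t0   t1   t2
   P0   0    1    0
   P1   0    0   -3
   P2   4    2    0
   P3   0    0    2
   P4   0   -3    0
   P5  -2    0    0
   P6  -1    0    0

Candidate y = [0, 2, 0, 3, 0, 0, 0]; check y·C column-wise:
  col t0: 2·0 + 0·4 + 3·0 + 0·-2 + 0·-1 = 0
  col t1: 0·1 + 2·0 + 0·2 + 3·0 + 0·-3 = 0
  col t2: 2·-3 + 3·2 = 0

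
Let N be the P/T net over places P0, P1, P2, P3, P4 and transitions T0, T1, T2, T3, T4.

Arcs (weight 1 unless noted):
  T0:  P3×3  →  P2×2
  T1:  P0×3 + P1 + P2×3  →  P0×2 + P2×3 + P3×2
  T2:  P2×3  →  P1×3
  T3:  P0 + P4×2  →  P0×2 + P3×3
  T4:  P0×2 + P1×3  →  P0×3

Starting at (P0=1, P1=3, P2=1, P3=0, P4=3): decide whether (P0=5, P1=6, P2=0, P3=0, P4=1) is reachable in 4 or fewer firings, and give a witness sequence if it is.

depth 0: 1 marking
depth 1: 2 markings reached so far
depth 2: 4 markings reached so far
depth 3: 6 markings reached so far
depth 4: 7 markings reached so far
target is not among the 7 markings reachable within 4 steps

NO — not reachable within 4 firings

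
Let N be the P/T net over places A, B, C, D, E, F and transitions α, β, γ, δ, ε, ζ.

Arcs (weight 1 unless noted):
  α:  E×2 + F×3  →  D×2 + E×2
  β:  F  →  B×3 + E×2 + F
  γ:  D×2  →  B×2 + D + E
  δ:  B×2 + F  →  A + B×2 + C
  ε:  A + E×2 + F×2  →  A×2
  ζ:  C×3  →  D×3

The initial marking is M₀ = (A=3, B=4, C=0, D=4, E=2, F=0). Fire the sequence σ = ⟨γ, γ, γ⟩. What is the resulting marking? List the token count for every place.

(A=3, B=10, C=0, D=1, E=5, F=0)

step 1: fire γ:  (A=3, B=4, C=0, D=4, E=2, F=0) → (A=3, B=6, C=0, D=3, E=3, F=0)
step 2: fire γ:  (A=3, B=6, C=0, D=3, E=3, F=0) → (A=3, B=8, C=0, D=2, E=4, F=0)
step 3: fire γ:  (A=3, B=8, C=0, D=2, E=4, F=0) → (A=3, B=10, C=0, D=1, E=5, F=0)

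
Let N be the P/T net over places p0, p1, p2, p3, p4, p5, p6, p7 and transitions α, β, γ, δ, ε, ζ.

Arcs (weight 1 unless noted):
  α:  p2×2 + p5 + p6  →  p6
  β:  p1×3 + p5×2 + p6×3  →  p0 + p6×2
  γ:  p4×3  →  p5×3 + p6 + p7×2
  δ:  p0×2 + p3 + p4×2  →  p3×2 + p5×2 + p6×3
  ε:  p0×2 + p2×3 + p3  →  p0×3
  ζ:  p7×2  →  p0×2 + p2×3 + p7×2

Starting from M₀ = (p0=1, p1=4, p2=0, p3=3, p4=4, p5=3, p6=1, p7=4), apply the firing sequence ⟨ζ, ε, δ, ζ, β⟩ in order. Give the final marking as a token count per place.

step 1: fire ζ:  (p0=1, p1=4, p2=0, p3=3, p4=4, p5=3, p6=1, p7=4) → (p0=3, p1=4, p2=3, p3=3, p4=4, p5=3, p6=1, p7=4)
step 2: fire ε:  (p0=3, p1=4, p2=3, p3=3, p4=4, p5=3, p6=1, p7=4) → (p0=4, p1=4, p2=0, p3=2, p4=4, p5=3, p6=1, p7=4)
step 3: fire δ:  (p0=4, p1=4, p2=0, p3=2, p4=4, p5=3, p6=1, p7=4) → (p0=2, p1=4, p2=0, p3=3, p4=2, p5=5, p6=4, p7=4)
step 4: fire ζ:  (p0=2, p1=4, p2=0, p3=3, p4=2, p5=5, p6=4, p7=4) → (p0=4, p1=4, p2=3, p3=3, p4=2, p5=5, p6=4, p7=4)
step 5: fire β:  (p0=4, p1=4, p2=3, p3=3, p4=2, p5=5, p6=4, p7=4) → (p0=5, p1=1, p2=3, p3=3, p4=2, p5=3, p6=3, p7=4)

(p0=5, p1=1, p2=3, p3=3, p4=2, p5=3, p6=3, p7=4)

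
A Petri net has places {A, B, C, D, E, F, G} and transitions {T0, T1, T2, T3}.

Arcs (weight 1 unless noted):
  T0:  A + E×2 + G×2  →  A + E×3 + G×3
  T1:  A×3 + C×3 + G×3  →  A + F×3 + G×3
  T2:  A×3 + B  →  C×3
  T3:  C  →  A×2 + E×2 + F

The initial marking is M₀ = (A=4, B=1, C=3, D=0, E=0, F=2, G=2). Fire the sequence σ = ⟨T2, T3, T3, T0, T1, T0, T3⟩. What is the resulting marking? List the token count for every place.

(A=5, B=0, C=0, D=0, E=8, F=8, G=4)

step 1: fire T2:  (A=4, B=1, C=3, D=0, E=0, F=2, G=2) → (A=1, B=0, C=6, D=0, E=0, F=2, G=2)
step 2: fire T3:  (A=1, B=0, C=6, D=0, E=0, F=2, G=2) → (A=3, B=0, C=5, D=0, E=2, F=3, G=2)
step 3: fire T3:  (A=3, B=0, C=5, D=0, E=2, F=3, G=2) → (A=5, B=0, C=4, D=0, E=4, F=4, G=2)
step 4: fire T0:  (A=5, B=0, C=4, D=0, E=4, F=4, G=2) → (A=5, B=0, C=4, D=0, E=5, F=4, G=3)
step 5: fire T1:  (A=5, B=0, C=4, D=0, E=5, F=4, G=3) → (A=3, B=0, C=1, D=0, E=5, F=7, G=3)
step 6: fire T0:  (A=3, B=0, C=1, D=0, E=5, F=7, G=3) → (A=3, B=0, C=1, D=0, E=6, F=7, G=4)
step 7: fire T3:  (A=3, B=0, C=1, D=0, E=6, F=7, G=4) → (A=5, B=0, C=0, D=0, E=8, F=8, G=4)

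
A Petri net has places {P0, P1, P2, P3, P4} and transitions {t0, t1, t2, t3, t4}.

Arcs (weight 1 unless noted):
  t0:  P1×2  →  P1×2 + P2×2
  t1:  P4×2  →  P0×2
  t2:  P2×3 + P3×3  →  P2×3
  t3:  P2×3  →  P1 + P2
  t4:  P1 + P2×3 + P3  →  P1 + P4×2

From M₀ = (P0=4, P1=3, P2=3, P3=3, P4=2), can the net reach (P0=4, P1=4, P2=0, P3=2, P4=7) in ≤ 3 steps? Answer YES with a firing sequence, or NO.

NO — not reachable within 3 firings

depth 0: 1 marking
depth 1: 6 markings reached so far
depth 2: 15 markings reached so far
depth 3: 28 markings reached so far
target is not among the 28 markings reachable within 3 steps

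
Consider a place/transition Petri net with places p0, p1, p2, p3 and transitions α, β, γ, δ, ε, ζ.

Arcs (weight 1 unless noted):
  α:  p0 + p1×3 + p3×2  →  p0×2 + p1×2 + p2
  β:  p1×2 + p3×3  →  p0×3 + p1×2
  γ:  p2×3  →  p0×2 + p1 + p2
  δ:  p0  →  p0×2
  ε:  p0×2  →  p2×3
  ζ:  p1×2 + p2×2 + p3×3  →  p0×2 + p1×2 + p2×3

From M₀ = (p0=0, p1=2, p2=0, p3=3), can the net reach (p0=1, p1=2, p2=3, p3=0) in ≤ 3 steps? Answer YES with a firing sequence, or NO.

YES — reachable via ⟨β, ε⟩ (2 firings)

step 1: fire β:  (p0=0, p1=2, p2=0, p3=3) → (p0=3, p1=2, p2=0, p3=0)
step 2: fire ε:  (p0=3, p1=2, p2=0, p3=0) → (p0=1, p1=2, p2=3, p3=0)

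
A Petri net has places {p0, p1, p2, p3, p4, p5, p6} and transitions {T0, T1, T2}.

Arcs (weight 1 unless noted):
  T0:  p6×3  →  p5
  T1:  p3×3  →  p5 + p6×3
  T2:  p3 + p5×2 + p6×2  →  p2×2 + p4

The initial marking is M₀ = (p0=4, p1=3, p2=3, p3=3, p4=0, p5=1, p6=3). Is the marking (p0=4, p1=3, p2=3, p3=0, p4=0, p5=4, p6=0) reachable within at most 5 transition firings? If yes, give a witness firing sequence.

step 1: fire T0:  (p0=4, p1=3, p2=3, p3=3, p4=0, p5=1, p6=3) → (p0=4, p1=3, p2=3, p3=3, p4=0, p5=2, p6=0)
step 2: fire T1:  (p0=4, p1=3, p2=3, p3=3, p4=0, p5=2, p6=0) → (p0=4, p1=3, p2=3, p3=0, p4=0, p5=3, p6=3)
step 3: fire T0:  (p0=4, p1=3, p2=3, p3=0, p4=0, p5=3, p6=3) → (p0=4, p1=3, p2=3, p3=0, p4=0, p5=4, p6=0)

YES — reachable via ⟨T0, T1, T0⟩ (3 firings)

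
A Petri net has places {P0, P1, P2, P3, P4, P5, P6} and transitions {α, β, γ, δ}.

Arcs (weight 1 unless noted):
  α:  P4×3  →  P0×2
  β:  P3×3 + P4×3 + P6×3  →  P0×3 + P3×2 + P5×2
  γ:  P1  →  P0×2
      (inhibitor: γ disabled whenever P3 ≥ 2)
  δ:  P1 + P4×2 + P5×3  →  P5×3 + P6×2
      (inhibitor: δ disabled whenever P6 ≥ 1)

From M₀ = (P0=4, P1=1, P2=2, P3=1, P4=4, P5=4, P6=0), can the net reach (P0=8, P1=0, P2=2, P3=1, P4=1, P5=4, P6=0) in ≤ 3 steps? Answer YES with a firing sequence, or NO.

step 1: fire α:  (P0=4, P1=1, P2=2, P3=1, P4=4, P5=4, P6=0) → (P0=6, P1=1, P2=2, P3=1, P4=1, P5=4, P6=0)
step 2: fire γ:  (P0=6, P1=1, P2=2, P3=1, P4=1, P5=4, P6=0) → (P0=8, P1=0, P2=2, P3=1, P4=1, P5=4, P6=0)

YES — reachable via ⟨α, γ⟩ (2 firings)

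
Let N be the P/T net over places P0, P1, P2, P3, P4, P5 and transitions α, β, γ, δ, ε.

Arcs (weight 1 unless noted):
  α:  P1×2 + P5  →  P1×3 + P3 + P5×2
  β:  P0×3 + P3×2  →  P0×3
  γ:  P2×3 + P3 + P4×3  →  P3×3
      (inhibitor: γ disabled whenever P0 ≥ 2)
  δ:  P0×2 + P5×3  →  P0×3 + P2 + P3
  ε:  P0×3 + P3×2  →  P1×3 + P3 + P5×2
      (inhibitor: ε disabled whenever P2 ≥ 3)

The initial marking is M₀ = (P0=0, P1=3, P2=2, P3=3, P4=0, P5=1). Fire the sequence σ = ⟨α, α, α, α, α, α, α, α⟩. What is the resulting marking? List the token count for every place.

step 1: fire α:  (P0=0, P1=3, P2=2, P3=3, P4=0, P5=1) → (P0=0, P1=4, P2=2, P3=4, P4=0, P5=2)
step 2: fire α:  (P0=0, P1=4, P2=2, P3=4, P4=0, P5=2) → (P0=0, P1=5, P2=2, P3=5, P4=0, P5=3)
step 3: fire α:  (P0=0, P1=5, P2=2, P3=5, P4=0, P5=3) → (P0=0, P1=6, P2=2, P3=6, P4=0, P5=4)
step 4: fire α:  (P0=0, P1=6, P2=2, P3=6, P4=0, P5=4) → (P0=0, P1=7, P2=2, P3=7, P4=0, P5=5)
step 5: fire α:  (P0=0, P1=7, P2=2, P3=7, P4=0, P5=5) → (P0=0, P1=8, P2=2, P3=8, P4=0, P5=6)
step 6: fire α:  (P0=0, P1=8, P2=2, P3=8, P4=0, P5=6) → (P0=0, P1=9, P2=2, P3=9, P4=0, P5=7)
step 7: fire α:  (P0=0, P1=9, P2=2, P3=9, P4=0, P5=7) → (P0=0, P1=10, P2=2, P3=10, P4=0, P5=8)
step 8: fire α:  (P0=0, P1=10, P2=2, P3=10, P4=0, P5=8) → (P0=0, P1=11, P2=2, P3=11, P4=0, P5=9)

(P0=0, P1=11, P2=2, P3=11, P4=0, P5=9)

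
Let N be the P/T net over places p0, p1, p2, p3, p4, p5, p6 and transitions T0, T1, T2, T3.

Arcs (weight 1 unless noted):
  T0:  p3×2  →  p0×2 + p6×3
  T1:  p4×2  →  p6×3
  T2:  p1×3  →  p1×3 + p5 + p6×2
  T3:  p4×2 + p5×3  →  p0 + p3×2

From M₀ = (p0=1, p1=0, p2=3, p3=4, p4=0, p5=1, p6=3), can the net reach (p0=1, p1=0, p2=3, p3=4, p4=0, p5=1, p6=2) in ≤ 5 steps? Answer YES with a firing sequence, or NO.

NO — not reachable within 5 firings

depth 0: 1 marking
depth 1: 2 markings reached so far
depth 2: 3 markings reached so far
depth 3: 3 markings reached so far
(frontier empty at depth 3; search complete)
target is not among the 3 markings reachable within 5 steps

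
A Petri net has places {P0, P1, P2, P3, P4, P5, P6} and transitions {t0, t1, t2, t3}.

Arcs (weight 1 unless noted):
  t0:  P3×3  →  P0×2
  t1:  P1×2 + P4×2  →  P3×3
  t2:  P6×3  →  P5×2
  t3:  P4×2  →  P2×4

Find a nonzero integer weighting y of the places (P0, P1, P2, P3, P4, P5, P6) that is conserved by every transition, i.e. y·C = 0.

Incidence matrix C (rows=places, cols=transitions):
       t0   t1   t2   t3
   P0   2    0    0    0
   P1   0   -2    0    0
   P2   0    0    0    4
   P3  -3    3    0    0
   P4   0   -2    0   -2
   P5   0    0    2    0
   P6   0    0   -3    0

Candidate y = [3, 3, 0, 2, 0, 0, 0]; check y·C column-wise:
  col t0: 3·2 + 3·0 + 2·-3 = 0
  col t1: 3·0 + 3·-2 + 2·3 + 0·-2 = 0
  col t2: 3·0 + 3·0 + 2·0 + 0·2 + 0·-3 = 0
  col t3: 3·0 + 3·0 + 0·4 + 2·0 + 0·-2 = 0

y = (P0:3, P1:3, P2:0, P3:2, P4:0, P5:0, P6:0)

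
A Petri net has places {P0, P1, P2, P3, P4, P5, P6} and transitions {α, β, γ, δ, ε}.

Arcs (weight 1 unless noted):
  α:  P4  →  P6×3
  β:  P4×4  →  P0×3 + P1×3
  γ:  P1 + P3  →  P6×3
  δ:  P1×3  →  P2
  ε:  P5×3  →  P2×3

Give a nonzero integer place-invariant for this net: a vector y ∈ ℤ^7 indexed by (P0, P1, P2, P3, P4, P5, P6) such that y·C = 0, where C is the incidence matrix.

Incidence matrix C (rows=places, cols=transitions):
        α    β    γ    δ    ε
   P0   0    3    0    0    0
   P1   0    3   -1   -3    0
   P2   0    0    0    1    3
   P3   0    0   -1    0    0
   P4  -1   -4    0    0    0
   P5   0    0    0    0   -3
   P6   3    0    3    0    0

Candidate y = [1, -1, -3, 1, 0, -3, 0]; check y·C column-wise:
  col α: 1·0 + -1·0 + -3·0 + 1·0 + 0·-1 + -3·0 + 0·3 = 0
  col β: 1·3 + -1·3 + -3·0 + 1·0 + 0·-4 + -3·0 = 0
  col γ: 1·0 + -1·-1 + -3·0 + 1·-1 + -3·0 + 0·3 = 0
  col δ: 1·0 + -1·-3 + -3·1 + 1·0 + -3·0 = 0
  col ε: 1·0 + -1·0 + -3·3 + 1·0 + -3·-3 = 0

y = (P0:1, P1:-1, P2:-3, P3:1, P4:0, P5:-3, P6:0)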